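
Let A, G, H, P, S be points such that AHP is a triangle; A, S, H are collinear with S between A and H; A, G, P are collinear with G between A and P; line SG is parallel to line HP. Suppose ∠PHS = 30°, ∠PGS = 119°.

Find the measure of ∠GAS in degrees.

1. ∠AHP = 30°  [S on ray HA]
2. ∠AGS = 61°  [linear pair at G on AP]
3. ∠ASG = 30°  [SG∥HP, corresponding at S]
4. ∠GAS = 89°  [△ASG]

∠GAS = 89°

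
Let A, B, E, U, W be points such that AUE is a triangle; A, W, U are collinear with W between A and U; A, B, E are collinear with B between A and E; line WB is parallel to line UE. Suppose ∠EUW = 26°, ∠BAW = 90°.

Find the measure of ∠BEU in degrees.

1. ∠AUE = 26°  [W on ray UA]
2. ∠EAU = 90°  [W on AU, B on AE]
3. ∠AEU = 64°  [△AUE]
4. ∠BEU = 64°  [B on ray EA]

∠BEU = 64°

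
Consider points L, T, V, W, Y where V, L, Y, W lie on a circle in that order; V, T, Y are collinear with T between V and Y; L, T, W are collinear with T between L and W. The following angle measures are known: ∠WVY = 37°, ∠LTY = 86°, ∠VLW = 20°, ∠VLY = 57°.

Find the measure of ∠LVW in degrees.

∠LVW = 103°

1. ∠VTW = 86°  [vertical angles at T]
2. ∠LWV = 57°  [△VTW]
3. ∠LVW = 103°  [△VLW]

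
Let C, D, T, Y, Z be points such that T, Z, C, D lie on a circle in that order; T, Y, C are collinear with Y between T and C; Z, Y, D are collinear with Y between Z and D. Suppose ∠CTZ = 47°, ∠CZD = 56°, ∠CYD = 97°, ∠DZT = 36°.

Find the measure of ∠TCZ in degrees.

1. ∠TYZ = 97°  [△TYZ]
2. ∠CYZ = 83°  [linear pair at Y on TC]
3. ∠TCZ = 41°  [△ZYC]

∠TCZ = 41°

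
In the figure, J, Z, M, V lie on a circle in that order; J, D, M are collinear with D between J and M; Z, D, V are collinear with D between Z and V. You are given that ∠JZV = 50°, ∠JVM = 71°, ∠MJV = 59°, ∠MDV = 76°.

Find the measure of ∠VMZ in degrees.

1. ∠JMV = 50°  [same arc JV]
2. ∠MZV = 59°  [same arc MV]
3. ∠MVZ = 54°  [△MDV]
4. ∠VMZ = 67°  [△ZMV]

∠VMZ = 67°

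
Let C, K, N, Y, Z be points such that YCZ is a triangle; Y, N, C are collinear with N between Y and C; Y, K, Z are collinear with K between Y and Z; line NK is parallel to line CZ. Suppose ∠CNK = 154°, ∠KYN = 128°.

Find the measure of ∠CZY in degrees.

1. ∠KNY = 26°  [linear pair at N on YC]
2. ∠NKY = 26°  [△YNK]
3. ∠CZY = 26°  [NK∥CZ, corresponding at K]

∠CZY = 26°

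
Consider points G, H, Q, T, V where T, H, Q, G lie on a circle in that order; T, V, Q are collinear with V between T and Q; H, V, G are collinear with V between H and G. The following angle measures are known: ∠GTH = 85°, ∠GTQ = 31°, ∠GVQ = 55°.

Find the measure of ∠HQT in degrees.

∠HQT = 24°

1. ∠GHQ = 31°  [same arc QG]
2. ∠HVT = 55°  [vertical angles at V]
3. ∠HVQ = 125°  [linear pair at V on TQ]
4. ∠HQT = 24°  [△HVQ]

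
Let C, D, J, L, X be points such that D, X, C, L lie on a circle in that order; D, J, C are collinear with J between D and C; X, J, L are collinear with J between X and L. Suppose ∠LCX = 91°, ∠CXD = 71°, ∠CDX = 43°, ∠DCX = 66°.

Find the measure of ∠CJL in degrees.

1. ∠LDX = 89°  [cyclic DXCL, opposite ∠D+∠C]
2. ∠CLX = 43°  [same arc XC]
3. ∠DLX = 66°  [same arc DX]
4. ∠DXL = 25°  [△DXL]
5. ∠DCL = 25°  [same arc DL]
6. ∠CJL = 112°  [△CJL]

∠CJL = 112°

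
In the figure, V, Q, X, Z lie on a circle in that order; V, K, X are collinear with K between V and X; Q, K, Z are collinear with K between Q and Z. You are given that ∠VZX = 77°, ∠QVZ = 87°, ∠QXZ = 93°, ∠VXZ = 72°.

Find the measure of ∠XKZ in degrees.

∠XKZ = 52°

1. ∠XVZ = 31°  [△VXZ]
2. ∠XQZ = 31°  [same arc XZ]
3. ∠QZX = 56°  [△QXZ]
4. ∠XKZ = 52°  [△XKZ]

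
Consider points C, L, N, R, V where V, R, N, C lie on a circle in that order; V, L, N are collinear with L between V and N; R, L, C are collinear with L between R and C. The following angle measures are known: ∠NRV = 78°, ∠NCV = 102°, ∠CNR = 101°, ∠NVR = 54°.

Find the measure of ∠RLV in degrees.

1. ∠RNV = 48°  [△VRN]
2. ∠CVR = 79°  [cyclic VRNC, opposite ∠V+∠N]
3. ∠RCV = 48°  [same arc VR]
4. ∠CRV = 53°  [△VRC]
5. ∠RLV = 73°  [△VLR]

∠RLV = 73°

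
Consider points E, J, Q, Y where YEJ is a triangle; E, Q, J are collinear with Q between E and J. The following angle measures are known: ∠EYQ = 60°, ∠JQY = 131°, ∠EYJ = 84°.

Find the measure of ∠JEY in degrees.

∠JEY = 71°

1. ∠EQY = 49°  [linear pair at Q on EJ]
2. ∠QEY = 71°  [△YEQ]
3. ∠JEY = 71°  [Q on ray EJ]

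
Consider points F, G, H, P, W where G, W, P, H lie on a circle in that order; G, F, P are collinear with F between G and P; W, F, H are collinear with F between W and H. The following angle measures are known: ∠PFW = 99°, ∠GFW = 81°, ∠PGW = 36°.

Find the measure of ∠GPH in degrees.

1. ∠HFP = 81°  [vertical angles at F]
2. ∠PHW = 36°  [same arc WP]
3. ∠GPH = 63°  [△PFH]

∠GPH = 63°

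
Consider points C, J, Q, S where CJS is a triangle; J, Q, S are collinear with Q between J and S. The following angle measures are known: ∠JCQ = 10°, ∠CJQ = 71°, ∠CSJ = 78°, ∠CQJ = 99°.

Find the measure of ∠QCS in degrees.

1. ∠CSQ = 78°  [Q on ray SJ]
2. ∠CQS = 81°  [linear pair at Q on JS]
3. ∠QCS = 21°  [△CQS]

∠QCS = 21°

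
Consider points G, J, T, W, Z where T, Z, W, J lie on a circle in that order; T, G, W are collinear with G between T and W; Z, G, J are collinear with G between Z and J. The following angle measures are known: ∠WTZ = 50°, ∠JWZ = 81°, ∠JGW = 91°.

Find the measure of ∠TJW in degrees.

1. ∠WJZ = 50°  [same arc ZW]
2. ∠JZW = 49°  [△ZWJ]
3. ∠JWT = 39°  [△WGJ]
4. ∠JTW = 49°  [same arc WJ]
5. ∠TJW = 92°  [△TWJ]

∠TJW = 92°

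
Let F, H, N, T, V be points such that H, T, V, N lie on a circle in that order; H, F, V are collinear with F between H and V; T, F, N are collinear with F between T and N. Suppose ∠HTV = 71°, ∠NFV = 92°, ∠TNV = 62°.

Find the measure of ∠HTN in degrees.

∠HTN = 26°

1. ∠HFT = 92°  [vertical angles at F]
2. ∠THV = 62°  [same arc TV]
3. ∠HTN = 26°  [△HFT]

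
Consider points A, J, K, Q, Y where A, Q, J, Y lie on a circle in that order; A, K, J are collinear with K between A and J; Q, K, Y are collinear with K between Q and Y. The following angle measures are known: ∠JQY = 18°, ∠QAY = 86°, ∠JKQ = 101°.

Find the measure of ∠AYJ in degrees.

∠AYJ = 129°

1. ∠JAY = 18°  [same arc JY]
2. ∠QJY = 94°  [cyclic AQJY, opposite ∠A+∠J]
3. ∠AKY = 101°  [vertical angles at K]
4. ∠JYQ = 68°  [△QJY]
5. ∠JKY = 79°  [linear pair at K on AJ]
6. ∠AJY = 33°  [△JKY]
7. ∠AYJ = 129°  [△AJY]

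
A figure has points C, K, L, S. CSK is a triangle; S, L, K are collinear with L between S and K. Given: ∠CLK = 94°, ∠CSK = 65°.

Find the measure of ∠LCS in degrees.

1. ∠CLS = 86°  [linear pair at L on SK]
2. ∠CSL = 65°  [L on ray SK]
3. ∠LCS = 29°  [△CSL]

∠LCS = 29°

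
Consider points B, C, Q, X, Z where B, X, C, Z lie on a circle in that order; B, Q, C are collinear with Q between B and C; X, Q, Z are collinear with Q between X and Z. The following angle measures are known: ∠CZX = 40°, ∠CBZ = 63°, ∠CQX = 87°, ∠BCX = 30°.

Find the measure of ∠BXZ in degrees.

1. ∠CBX = 40°  [same arc XC]
2. ∠BQX = 93°  [linear pair at Q on BC]
3. ∠BXZ = 47°  [△BQX]

∠BXZ = 47°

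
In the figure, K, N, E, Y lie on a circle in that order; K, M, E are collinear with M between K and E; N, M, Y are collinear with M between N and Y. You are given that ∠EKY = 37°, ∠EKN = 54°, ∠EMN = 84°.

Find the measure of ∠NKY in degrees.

1. ∠ENY = 37°  [same arc EY]
2. ∠EYN = 54°  [same arc NE]
3. ∠NEY = 89°  [△NEY]
4. ∠NKY = 91°  [cyclic KNEY, opposite ∠K+∠E]

∠NKY = 91°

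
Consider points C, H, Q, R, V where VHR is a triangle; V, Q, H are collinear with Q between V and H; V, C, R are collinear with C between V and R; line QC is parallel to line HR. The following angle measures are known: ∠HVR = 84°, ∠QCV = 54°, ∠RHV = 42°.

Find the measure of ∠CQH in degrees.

∠CQH = 138°

1. ∠CVQ = 84°  [Q on VH, C on VR]
2. ∠CQV = 42°  [△VQC]
3. ∠CQH = 138°  [linear pair at Q on VH]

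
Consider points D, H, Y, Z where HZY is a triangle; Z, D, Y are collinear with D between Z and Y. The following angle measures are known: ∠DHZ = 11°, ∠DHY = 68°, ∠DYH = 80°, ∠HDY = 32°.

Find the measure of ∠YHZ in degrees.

1. ∠HYZ = 80°  [D on ray YZ]
2. ∠HDZ = 148°  [linear pair at D on ZY]
3. ∠DZH = 21°  [△HZD]
4. ∠HZY = 21°  [D on ray ZY]
5. ∠YHZ = 79°  [△HZY]

∠YHZ = 79°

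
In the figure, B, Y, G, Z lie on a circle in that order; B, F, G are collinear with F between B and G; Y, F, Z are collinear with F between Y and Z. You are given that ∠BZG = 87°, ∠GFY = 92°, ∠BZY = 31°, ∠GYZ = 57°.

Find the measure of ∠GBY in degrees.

1. ∠BYG = 93°  [cyclic BYGZ, opposite ∠Y+∠Z]
2. ∠BGY = 31°  [△YFG]
3. ∠GBY = 56°  [△BYG]

∠GBY = 56°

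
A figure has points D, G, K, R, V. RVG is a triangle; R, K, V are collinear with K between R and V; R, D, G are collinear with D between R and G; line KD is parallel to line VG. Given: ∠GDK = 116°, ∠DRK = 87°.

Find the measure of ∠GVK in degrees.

∠GVK = 29°

1. ∠KDR = 64°  [linear pair at D on RG]
2. ∠DKR = 29°  [△RKD]
3. ∠DKV = 151°  [linear pair at K on RV]
4. ∠GVK = 29°  [KD∥VG, co-interior at V–K]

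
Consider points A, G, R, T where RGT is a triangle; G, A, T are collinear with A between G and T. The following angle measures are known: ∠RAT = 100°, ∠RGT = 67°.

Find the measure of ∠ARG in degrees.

∠ARG = 33°

1. ∠GAR = 80°  [linear pair at A on GT]
2. ∠AGR = 67°  [A on ray GT]
3. ∠ARG = 33°  [△RGA]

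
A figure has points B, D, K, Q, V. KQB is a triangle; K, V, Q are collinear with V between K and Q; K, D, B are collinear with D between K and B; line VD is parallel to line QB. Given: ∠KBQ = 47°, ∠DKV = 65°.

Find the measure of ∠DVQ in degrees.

1. ∠KDV = 47°  [VD∥QB, corresponding at D]
2. ∠DVK = 68°  [△KVD]
3. ∠DVQ = 112°  [linear pair at V on KQ]

∠DVQ = 112°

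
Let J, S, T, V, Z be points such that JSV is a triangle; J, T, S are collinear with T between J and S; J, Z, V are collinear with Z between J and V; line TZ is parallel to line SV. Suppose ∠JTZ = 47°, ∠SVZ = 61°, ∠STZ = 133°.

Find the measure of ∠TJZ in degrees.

∠TJZ = 72°

1. ∠JSV = 47°  [TZ∥SV, corresponding at T]
2. ∠JVS = 61°  [Z on ray VJ]
3. ∠SJV = 72°  [△JSV]
4. ∠TJZ = 72°  [T on JS, Z on JV]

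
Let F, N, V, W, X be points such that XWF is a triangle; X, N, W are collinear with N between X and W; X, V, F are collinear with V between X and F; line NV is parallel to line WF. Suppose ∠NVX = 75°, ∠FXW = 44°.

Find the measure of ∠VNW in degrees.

∠VNW = 119°

1. ∠WFX = 75°  [NV∥WF, corresponding at V]
2. ∠FWX = 61°  [△XWF]
3. ∠VNX = 61°  [NV∥WF, corresponding at N]
4. ∠VNW = 119°  [linear pair at N on XW]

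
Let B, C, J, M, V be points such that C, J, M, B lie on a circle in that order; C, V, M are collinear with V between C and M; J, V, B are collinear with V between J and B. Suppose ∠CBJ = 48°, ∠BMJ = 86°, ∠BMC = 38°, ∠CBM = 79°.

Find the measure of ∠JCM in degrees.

1. ∠CMJ = 48°  [same arc CJ]
2. ∠CJM = 101°  [cyclic CJMB, opposite ∠J+∠B]
3. ∠JCM = 31°  [△CJM]

∠JCM = 31°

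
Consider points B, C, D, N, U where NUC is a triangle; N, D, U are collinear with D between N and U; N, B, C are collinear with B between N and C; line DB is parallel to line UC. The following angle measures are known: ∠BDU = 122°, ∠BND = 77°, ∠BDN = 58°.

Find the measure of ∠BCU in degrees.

1. ∠DBN = 45°  [△NDB]
2. ∠CBD = 135°  [linear pair at B on NC]
3. ∠BCU = 45°  [DB∥UC, co-interior at C–B]

∠BCU = 45°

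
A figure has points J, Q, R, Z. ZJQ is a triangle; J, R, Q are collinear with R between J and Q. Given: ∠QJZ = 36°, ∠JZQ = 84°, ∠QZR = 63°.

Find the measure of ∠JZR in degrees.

1. ∠JQZ = 60°  [△ZJQ]
2. ∠RJZ = 36°  [R on ray JQ]
3. ∠RQZ = 60°  [R on ray QJ]
4. ∠QRZ = 57°  [△ZRQ]
5. ∠JRZ = 123°  [linear pair at R on JQ]
6. ∠JZR = 21°  [△ZJR]

∠JZR = 21°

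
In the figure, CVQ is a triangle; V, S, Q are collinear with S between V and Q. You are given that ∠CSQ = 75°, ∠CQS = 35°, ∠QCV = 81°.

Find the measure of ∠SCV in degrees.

1. ∠CSV = 105°  [linear pair at S on VQ]
2. ∠CQV = 35°  [S on ray QV]
3. ∠CVQ = 64°  [△CVQ]
4. ∠CVS = 64°  [S on ray VQ]
5. ∠SCV = 11°  [△CVS]

∠SCV = 11°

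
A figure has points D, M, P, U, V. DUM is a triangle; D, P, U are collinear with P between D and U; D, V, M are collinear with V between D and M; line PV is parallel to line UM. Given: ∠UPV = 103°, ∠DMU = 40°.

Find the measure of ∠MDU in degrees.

1. ∠DPV = 77°  [linear pair at P on DU]
2. ∠DVP = 40°  [PV∥UM, corresponding at V]
3. ∠PDV = 63°  [△DPV]
4. ∠MDU = 63°  [P on DU, V on DM]

∠MDU = 63°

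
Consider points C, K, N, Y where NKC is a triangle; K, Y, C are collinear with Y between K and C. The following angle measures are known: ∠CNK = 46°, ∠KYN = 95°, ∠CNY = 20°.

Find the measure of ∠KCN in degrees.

∠KCN = 75°

1. ∠CYN = 85°  [linear pair at Y on KC]
2. ∠NCY = 75°  [△NYC]
3. ∠KCN = 75°  [Y on ray CK]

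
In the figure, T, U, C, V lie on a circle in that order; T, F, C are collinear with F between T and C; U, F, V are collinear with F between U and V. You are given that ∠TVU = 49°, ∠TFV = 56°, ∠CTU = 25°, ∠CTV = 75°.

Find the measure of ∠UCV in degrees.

∠UCV = 80°

1. ∠CVU = 25°  [same arc UC]
2. ∠CUV = 75°  [same arc CV]
3. ∠UCV = 80°  [△UCV]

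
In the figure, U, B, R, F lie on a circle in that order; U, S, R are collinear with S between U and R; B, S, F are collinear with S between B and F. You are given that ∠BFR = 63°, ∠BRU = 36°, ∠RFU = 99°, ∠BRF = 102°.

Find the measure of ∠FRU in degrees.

∠FRU = 66°

1. ∠FBR = 15°  [△BRF]
2. ∠FUR = 15°  [same arc RF]
3. ∠FRU = 66°  [△URF]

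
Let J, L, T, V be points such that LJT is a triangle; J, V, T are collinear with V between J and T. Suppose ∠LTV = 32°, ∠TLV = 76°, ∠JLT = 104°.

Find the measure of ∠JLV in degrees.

∠JLV = 28°

1. ∠LVT = 72°  [△LVT]
2. ∠JTL = 32°  [V on ray TJ]
3. ∠LJT = 44°  [△LJT]
4. ∠JVL = 108°  [linear pair at V on JT]
5. ∠LJV = 44°  [V on ray JT]
6. ∠JLV = 28°  [△LJV]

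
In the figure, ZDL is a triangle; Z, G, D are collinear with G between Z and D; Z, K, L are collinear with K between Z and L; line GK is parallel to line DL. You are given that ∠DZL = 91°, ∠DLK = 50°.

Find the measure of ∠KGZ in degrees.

1. ∠DLZ = 50°  [K on ray LZ]
2. ∠LDZ = 39°  [△ZDL]
3. ∠KGZ = 39°  [GK∥DL, corresponding at G]

∠KGZ = 39°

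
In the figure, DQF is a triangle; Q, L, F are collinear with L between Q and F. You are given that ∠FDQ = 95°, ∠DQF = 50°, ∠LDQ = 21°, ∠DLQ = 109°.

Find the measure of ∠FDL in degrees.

1. ∠DFQ = 35°  [△DQF]
2. ∠DLF = 71°  [linear pair at L on QF]
3. ∠DFL = 35°  [L on ray FQ]
4. ∠FDL = 74°  [△DLF]

∠FDL = 74°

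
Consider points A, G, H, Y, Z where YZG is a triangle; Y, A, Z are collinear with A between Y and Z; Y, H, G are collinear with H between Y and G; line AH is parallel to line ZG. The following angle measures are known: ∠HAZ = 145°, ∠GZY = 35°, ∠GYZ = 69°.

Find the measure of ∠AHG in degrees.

1. ∠HAY = 35°  [linear pair at A on YZ]
2. ∠AYH = 69°  [A on YZ, H on YG]
3. ∠AHY = 76°  [△YAH]
4. ∠AHG = 104°  [linear pair at H on YG]

∠AHG = 104°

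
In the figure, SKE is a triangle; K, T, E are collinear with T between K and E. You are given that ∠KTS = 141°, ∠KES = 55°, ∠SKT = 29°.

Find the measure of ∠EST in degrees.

1. ∠ETS = 39°  [linear pair at T on KE]
2. ∠SET = 55°  [T on ray EK]
3. ∠EST = 86°  [△STE]

∠EST = 86°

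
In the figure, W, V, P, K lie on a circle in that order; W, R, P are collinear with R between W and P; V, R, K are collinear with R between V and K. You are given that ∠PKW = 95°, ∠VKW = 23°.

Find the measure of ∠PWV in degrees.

∠PWV = 72°

1. ∠PVW = 85°  [cyclic WVPK, opposite ∠V+∠K]
2. ∠VPW = 23°  [same arc WV]
3. ∠PWV = 72°  [△WVP]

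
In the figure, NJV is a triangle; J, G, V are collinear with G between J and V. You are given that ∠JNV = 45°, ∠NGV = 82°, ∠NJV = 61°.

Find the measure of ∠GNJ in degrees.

∠GNJ = 21°

1. ∠JGN = 98°  [linear pair at G on JV]
2. ∠GJN = 61°  [G on ray JV]
3. ∠GNJ = 21°  [△NJG]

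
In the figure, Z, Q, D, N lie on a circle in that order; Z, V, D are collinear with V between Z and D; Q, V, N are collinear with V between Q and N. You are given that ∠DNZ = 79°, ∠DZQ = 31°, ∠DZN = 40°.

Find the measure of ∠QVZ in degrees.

1. ∠NDZ = 61°  [△ZDN]
2. ∠NQZ = 61°  [same arc ZN]
3. ∠QVZ = 88°  [△ZVQ]

∠QVZ = 88°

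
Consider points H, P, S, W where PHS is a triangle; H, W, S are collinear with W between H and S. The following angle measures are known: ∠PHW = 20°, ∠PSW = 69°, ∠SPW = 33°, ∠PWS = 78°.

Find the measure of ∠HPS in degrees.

∠HPS = 91°

1. ∠PHS = 20°  [W on ray HS]
2. ∠HSP = 69°  [W on ray SH]
3. ∠HPS = 91°  [△PHS]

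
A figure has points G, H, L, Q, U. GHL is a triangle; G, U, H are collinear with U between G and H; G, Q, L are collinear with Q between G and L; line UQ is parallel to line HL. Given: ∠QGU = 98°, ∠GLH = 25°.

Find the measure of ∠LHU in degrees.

1. ∠HGL = 98°  [U on GH, Q on GL]
2. ∠GHL = 57°  [△GHL]
3. ∠LHU = 57°  [U on ray HG]

∠LHU = 57°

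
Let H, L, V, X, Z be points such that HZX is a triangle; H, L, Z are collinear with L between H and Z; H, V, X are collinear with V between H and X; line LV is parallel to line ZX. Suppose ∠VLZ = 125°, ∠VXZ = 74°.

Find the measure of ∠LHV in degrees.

∠LHV = 51°

1. ∠HLV = 55°  [linear pair at L on HZ]
2. ∠HXZ = 74°  [V on ray XH]
3. ∠HZX = 55°  [LV∥ZX, corresponding at L]
4. ∠XHZ = 51°  [△HZX]
5. ∠LHV = 51°  [L on HZ, V on HX]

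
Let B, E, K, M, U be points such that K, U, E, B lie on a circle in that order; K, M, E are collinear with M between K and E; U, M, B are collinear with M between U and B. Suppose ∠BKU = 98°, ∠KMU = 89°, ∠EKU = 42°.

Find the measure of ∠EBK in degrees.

1. ∠BEU = 82°  [cyclic KUEB, opposite ∠K+∠E]
2. ∠BME = 89°  [vertical angles at M]
3. ∠EBU = 42°  [same arc UE]
4. ∠BUE = 56°  [△UEB]
5. ∠BEK = 49°  [△EMB]
6. ∠BKE = 56°  [same arc EB]
7. ∠EBK = 75°  [△KEB]

∠EBK = 75°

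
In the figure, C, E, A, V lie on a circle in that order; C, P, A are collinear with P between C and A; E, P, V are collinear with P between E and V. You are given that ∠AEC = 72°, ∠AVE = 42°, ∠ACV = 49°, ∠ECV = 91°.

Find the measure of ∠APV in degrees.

1. ∠AVC = 108°  [cyclic CEAV, opposite ∠E+∠V]
2. ∠CAV = 23°  [△CAV]
3. ∠APV = 115°  [△APV]

∠APV = 115°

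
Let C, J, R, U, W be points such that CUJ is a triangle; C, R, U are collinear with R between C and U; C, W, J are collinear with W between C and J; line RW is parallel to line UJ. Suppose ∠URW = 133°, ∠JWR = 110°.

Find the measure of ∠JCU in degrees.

1. ∠CRW = 47°  [linear pair at R on CU]
2. ∠CWR = 70°  [linear pair at W on CJ]
3. ∠RCW = 63°  [△CRW]
4. ∠JCU = 63°  [R on CU, W on CJ]

∠JCU = 63°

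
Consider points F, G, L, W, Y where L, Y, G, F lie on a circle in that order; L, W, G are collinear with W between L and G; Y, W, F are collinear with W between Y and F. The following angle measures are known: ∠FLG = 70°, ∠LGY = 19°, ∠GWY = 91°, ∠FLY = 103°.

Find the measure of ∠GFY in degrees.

1. ∠FYG = 70°  [same arc GF]
2. ∠FGY = 77°  [cyclic LYGF, opposite ∠L+∠G]
3. ∠GFY = 33°  [△YGF]

∠GFY = 33°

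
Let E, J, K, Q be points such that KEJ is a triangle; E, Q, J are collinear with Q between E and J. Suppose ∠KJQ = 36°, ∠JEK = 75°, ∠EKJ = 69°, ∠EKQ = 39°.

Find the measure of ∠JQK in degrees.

∠JQK = 114°

1. ∠KEQ = 75°  [Q on ray EJ]
2. ∠EQK = 66°  [△KEQ]
3. ∠JQK = 114°  [linear pair at Q on EJ]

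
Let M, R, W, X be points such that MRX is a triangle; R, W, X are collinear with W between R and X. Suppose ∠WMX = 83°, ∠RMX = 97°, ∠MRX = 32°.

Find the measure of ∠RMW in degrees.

1. ∠MXR = 51°  [△MRX]
2. ∠MRW = 32°  [W on ray RX]
3. ∠MXW = 51°  [W on ray XR]
4. ∠MWX = 46°  [△MWX]
5. ∠MWR = 134°  [linear pair at W on RX]
6. ∠RMW = 14°  [△MRW]

∠RMW = 14°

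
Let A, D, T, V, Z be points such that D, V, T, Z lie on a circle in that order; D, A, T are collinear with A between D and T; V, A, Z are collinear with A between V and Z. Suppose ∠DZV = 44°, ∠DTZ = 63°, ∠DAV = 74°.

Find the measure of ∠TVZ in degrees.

1. ∠DTV = 44°  [same arc DV]
2. ∠TAV = 106°  [linear pair at A on DT]
3. ∠TVZ = 30°  [△VAT]

∠TVZ = 30°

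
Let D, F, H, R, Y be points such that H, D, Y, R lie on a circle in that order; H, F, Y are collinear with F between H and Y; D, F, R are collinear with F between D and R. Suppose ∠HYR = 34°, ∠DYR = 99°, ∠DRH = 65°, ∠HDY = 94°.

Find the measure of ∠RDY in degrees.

1. ∠HRY = 86°  [cyclic HDYR, opposite ∠D+∠R]
2. ∠RHY = 60°  [△HYR]
3. ∠RDY = 60°  [same arc YR]

∠RDY = 60°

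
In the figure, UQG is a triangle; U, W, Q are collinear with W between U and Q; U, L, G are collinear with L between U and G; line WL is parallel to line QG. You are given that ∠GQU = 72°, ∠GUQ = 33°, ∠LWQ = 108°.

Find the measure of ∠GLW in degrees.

∠GLW = 105°

1. ∠QGU = 75°  [△UQG]
2. ∠ULW = 75°  [WL∥QG, corresponding at L]
3. ∠GLW = 105°  [linear pair at L on UG]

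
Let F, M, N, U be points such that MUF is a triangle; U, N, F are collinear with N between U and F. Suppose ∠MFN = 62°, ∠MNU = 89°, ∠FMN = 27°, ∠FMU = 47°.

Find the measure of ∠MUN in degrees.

∠MUN = 71°

1. ∠MFU = 62°  [N on ray FU]
2. ∠FUM = 71°  [△MUF]
3. ∠MUN = 71°  [N on ray UF]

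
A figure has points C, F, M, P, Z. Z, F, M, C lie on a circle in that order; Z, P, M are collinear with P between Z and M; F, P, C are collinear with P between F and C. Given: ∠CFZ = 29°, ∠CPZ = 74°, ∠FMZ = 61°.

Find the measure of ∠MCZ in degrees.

1. ∠CMZ = 29°  [same arc ZC]
2. ∠FCZ = 61°  [same arc ZF]
3. ∠CZM = 45°  [△ZPC]
4. ∠MCZ = 106°  [△ZMC]

∠MCZ = 106°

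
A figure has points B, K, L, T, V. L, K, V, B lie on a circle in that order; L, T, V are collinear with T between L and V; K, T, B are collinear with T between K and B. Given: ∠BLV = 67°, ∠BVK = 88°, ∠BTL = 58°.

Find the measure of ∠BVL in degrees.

1. ∠BKV = 67°  [same arc VB]
2. ∠KBV = 25°  [△KVB]
3. ∠BTV = 122°  [linear pair at T on LV]
4. ∠BVL = 33°  [△VTB]

∠BVL = 33°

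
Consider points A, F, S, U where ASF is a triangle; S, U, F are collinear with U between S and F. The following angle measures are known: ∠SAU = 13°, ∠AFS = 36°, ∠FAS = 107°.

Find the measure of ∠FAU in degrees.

∠FAU = 94°

1. ∠ASF = 37°  [△ASF]
2. ∠AFU = 36°  [U on ray FS]
3. ∠ASU = 37°  [U on ray SF]
4. ∠AUS = 130°  [△ASU]
5. ∠AUF = 50°  [linear pair at U on SF]
6. ∠FAU = 94°  [△AUF]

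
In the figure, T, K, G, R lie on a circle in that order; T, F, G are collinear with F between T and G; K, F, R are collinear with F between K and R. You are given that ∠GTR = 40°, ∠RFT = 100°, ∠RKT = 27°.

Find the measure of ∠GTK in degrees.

∠GTK = 73°

1. ∠GFK = 100°  [vertical angles at F]
2. ∠KFT = 80°  [linear pair at F on TG]
3. ∠GTK = 73°  [△TFK]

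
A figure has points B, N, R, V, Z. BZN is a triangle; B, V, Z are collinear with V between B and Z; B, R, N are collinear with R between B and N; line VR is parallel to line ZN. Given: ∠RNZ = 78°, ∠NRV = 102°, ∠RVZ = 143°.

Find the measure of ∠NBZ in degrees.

1. ∠BRV = 78°  [linear pair at R on BN]
2. ∠BVR = 37°  [linear pair at V on BZ]
3. ∠RBV = 65°  [△BVR]
4. ∠NBZ = 65°  [V on BZ, R on BN]

∠NBZ = 65°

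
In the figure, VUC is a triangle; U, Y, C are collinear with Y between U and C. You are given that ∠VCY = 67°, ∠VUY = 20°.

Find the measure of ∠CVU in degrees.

1. ∠UCV = 67°  [Y on ray CU]
2. ∠CUV = 20°  [Y on ray UC]
3. ∠CVU = 93°  [△VUC]

∠CVU = 93°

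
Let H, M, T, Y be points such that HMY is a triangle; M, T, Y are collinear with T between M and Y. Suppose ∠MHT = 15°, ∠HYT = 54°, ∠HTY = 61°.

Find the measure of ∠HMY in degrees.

1. ∠HTM = 119°  [linear pair at T on MY]
2. ∠HMT = 46°  [△HMT]
3. ∠HMY = 46°  [T on ray MY]

∠HMY = 46°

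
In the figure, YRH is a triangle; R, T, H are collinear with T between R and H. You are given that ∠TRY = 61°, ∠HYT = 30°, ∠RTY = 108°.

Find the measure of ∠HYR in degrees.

1. ∠HRY = 61°  [T on ray RH]
2. ∠HTY = 72°  [linear pair at T on RH]
3. ∠THY = 78°  [△YTH]
4. ∠RHY = 78°  [T on ray HR]
5. ∠HYR = 41°  [△YRH]

∠HYR = 41°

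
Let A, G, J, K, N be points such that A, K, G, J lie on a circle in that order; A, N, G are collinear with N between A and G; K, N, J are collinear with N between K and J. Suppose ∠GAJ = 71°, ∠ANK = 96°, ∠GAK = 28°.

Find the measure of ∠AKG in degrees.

1. ∠GKJ = 71°  [same arc GJ]
2. ∠GNK = 84°  [linear pair at N on AG]
3. ∠AGK = 25°  [△KNG]
4. ∠AKG = 127°  [△AKG]

∠AKG = 127°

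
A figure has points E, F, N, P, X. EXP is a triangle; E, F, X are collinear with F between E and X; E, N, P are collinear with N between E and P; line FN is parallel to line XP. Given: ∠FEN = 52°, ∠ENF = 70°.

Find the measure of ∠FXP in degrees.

1. ∠EFN = 58°  [△EFN]
2. ∠NFX = 122°  [linear pair at F on EX]
3. ∠FXP = 58°  [FN∥XP, co-interior at X–F]

∠FXP = 58°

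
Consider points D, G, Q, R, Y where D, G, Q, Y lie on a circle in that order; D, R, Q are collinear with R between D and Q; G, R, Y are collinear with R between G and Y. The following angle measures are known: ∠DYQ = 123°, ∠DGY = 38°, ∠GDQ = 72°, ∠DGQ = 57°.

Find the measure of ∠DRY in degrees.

∠DRY = 110°

1. ∠DQY = 38°  [same arc DY]
2. ∠DQG = 51°  [△DGQ]
3. ∠QDY = 19°  [△DQY]
4. ∠DYG = 51°  [same arc DG]
5. ∠DRY = 110°  [△DRY]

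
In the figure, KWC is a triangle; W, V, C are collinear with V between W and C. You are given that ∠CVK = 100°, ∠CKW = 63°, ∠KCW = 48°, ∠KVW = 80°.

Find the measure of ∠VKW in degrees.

1. ∠CWK = 69°  [△KWC]
2. ∠KWV = 69°  [V on ray WC]
3. ∠VKW = 31°  [△KWV]

∠VKW = 31°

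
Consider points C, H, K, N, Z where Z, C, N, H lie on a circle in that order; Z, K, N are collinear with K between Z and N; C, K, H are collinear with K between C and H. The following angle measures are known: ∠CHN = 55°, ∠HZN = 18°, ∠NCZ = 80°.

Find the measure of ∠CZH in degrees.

∠CZH = 73°

1. ∠HCN = 18°  [same arc NH]
2. ∠CNH = 107°  [△CNH]
3. ∠CZH = 73°  [cyclic ZCNH, opposite ∠Z+∠N]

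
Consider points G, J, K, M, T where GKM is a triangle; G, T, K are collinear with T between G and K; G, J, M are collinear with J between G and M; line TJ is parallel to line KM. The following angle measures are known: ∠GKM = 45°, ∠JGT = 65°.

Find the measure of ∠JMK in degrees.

1. ∠GTJ = 45°  [TJ∥KM, corresponding at T]
2. ∠GJT = 70°  [△GTJ]
3. ∠MJT = 110°  [linear pair at J on GM]
4. ∠JMK = 70°  [TJ∥KM, co-interior at M–J]

∠JMK = 70°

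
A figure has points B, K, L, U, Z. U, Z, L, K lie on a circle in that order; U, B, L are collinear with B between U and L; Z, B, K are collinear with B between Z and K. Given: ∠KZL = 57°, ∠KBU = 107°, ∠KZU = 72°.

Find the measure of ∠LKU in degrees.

1. ∠KUL = 57°  [same arc LK]
2. ∠KLU = 72°  [same arc UK]
3. ∠LKU = 51°  [△ULK]

∠LKU = 51°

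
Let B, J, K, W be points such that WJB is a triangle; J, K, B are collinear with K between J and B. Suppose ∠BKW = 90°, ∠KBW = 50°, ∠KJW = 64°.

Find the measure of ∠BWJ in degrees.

∠BWJ = 66°

1. ∠JBW = 50°  [K on ray BJ]
2. ∠BJW = 64°  [K on ray JB]
3. ∠BWJ = 66°  [△WJB]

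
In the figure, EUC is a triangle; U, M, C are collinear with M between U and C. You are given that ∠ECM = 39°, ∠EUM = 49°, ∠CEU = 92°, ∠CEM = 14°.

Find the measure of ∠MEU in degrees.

∠MEU = 78°

1. ∠CME = 127°  [△EMC]
2. ∠EMU = 53°  [linear pair at M on UC]
3. ∠MEU = 78°  [△EUM]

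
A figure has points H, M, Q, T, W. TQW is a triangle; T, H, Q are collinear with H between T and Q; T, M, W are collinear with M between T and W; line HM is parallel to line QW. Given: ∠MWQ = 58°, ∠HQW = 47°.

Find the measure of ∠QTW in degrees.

∠QTW = 75°

1. ∠QWT = 58°  [M on ray WT]
2. ∠TQW = 47°  [H on ray QT]
3. ∠QTW = 75°  [△TQW]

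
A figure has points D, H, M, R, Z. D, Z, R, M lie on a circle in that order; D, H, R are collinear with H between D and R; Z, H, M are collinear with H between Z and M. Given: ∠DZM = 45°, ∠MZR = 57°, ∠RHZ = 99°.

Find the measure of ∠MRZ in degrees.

1. ∠MDR = 57°  [same arc RM]
2. ∠DHM = 99°  [vertical angles at H]
3. ∠DMZ = 24°  [△DHM]
4. ∠MDZ = 111°  [△DZM]
5. ∠MRZ = 69°  [cyclic DZRM, opposite ∠D+∠R]

∠MRZ = 69°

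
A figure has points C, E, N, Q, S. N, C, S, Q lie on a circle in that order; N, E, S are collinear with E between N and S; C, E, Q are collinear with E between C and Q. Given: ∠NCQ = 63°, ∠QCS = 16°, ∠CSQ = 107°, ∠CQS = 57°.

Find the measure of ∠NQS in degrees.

∠NQS = 101°

1. ∠NSQ = 63°  [same arc NQ]
2. ∠QNS = 16°  [same arc SQ]
3. ∠NQS = 101°  [△NSQ]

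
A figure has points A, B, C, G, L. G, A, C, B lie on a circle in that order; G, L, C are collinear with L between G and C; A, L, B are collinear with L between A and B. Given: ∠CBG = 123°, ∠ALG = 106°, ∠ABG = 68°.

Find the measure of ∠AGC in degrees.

1. ∠CAG = 57°  [cyclic GACB, opposite ∠A+∠B]
2. ∠ACG = 68°  [same arc GA]
3. ∠AGC = 55°  [△GAC]

∠AGC = 55°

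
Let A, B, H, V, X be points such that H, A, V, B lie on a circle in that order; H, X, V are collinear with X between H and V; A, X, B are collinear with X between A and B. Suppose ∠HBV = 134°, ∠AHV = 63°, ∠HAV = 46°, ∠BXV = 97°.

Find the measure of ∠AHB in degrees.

∠AHB = 89°

1. ∠AVH = 71°  [△HAV]
2. ∠AXH = 97°  [vertical angles at X]
3. ∠ABH = 71°  [same arc HA]
4. ∠BAH = 20°  [△HXA]
5. ∠AHB = 89°  [△HAB]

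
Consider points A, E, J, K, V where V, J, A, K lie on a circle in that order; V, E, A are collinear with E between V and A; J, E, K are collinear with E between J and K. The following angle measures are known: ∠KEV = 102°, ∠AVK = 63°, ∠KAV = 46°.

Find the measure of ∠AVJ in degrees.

1. ∠AEJ = 102°  [vertical angles at E]
2. ∠KJV = 46°  [same arc VK]
3. ∠JEV = 78°  [linear pair at E on VA]
4. ∠AVJ = 56°  [△VEJ]

∠AVJ = 56°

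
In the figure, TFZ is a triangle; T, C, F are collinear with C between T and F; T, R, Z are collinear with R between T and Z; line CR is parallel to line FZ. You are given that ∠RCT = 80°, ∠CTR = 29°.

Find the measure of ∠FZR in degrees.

1. ∠CRT = 71°  [△TCR]
2. ∠CRZ = 109°  [linear pair at R on TZ]
3. ∠FZR = 71°  [CR∥FZ, co-interior at Z–R]

∠FZR = 71°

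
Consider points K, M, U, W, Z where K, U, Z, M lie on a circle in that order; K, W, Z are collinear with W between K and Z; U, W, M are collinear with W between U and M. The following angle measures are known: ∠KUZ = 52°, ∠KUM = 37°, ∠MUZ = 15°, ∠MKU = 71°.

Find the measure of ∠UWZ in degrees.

1. ∠KMU = 72°  [△KUM]
2. ∠KZU = 72°  [same arc KU]
3. ∠UWZ = 93°  [△UWZ]

∠UWZ = 93°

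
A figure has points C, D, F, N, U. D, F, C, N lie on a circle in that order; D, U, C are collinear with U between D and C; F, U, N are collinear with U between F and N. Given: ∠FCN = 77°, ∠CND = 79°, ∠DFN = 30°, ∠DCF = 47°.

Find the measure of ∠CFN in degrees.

∠CFN = 71°

1. ∠DCN = 30°  [same arc DN]
2. ∠CDN = 71°  [△DCN]
3. ∠CFN = 71°  [same arc CN]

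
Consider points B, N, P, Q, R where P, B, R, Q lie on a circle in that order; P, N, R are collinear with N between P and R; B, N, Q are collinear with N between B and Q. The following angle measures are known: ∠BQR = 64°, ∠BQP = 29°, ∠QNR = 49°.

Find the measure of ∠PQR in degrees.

1. ∠BPR = 64°  [same arc BR]
2. ∠BRP = 29°  [same arc PB]
3. ∠PBR = 87°  [△PBR]
4. ∠PQR = 93°  [cyclic PBRQ, opposite ∠B+∠Q]

∠PQR = 93°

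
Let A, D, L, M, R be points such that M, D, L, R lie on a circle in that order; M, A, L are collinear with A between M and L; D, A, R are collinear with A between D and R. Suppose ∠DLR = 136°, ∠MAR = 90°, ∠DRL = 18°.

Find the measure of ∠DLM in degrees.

∠DLM = 64°

1. ∠LDR = 26°  [△DLR]
2. ∠DAL = 90°  [vertical angles at A]
3. ∠DLM = 64°  [△DAL]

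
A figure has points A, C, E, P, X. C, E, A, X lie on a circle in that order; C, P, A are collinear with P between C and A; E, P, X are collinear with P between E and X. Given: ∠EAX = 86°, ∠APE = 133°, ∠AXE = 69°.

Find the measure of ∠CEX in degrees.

∠CEX = 64°

1. ∠CPE = 47°  [linear pair at P on CA]
2. ∠ACE = 69°  [same arc EA]
3. ∠CEX = 64°  [△CPE]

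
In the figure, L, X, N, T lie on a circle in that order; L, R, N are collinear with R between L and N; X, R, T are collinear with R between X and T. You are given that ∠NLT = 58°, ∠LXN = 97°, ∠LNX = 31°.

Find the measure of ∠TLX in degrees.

1. ∠LTN = 83°  [cyclic LXNT, opposite ∠X+∠T]
2. ∠LTX = 31°  [same arc LX]
3. ∠LNT = 39°  [△LNT]
4. ∠LXT = 39°  [same arc LT]
5. ∠TLX = 110°  [△LXT]

∠TLX = 110°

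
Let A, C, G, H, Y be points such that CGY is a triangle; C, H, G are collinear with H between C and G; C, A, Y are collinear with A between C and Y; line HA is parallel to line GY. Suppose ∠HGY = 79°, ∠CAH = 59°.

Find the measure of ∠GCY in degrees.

1. ∠CGY = 79°  [H on ray GC]
2. ∠CYG = 59°  [HA∥GY, corresponding at A]
3. ∠GCY = 42°  [△CGY]

∠GCY = 42°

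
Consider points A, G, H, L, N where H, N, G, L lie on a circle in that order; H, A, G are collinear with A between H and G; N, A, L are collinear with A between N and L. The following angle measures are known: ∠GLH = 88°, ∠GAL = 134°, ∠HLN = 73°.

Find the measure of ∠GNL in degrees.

∠GNL = 61°

1. ∠HAN = 134°  [vertical angles at A]
2. ∠HGN = 73°  [same arc HN]
3. ∠GAN = 46°  [linear pair at A on HG]
4. ∠GNL = 61°  [△NAG]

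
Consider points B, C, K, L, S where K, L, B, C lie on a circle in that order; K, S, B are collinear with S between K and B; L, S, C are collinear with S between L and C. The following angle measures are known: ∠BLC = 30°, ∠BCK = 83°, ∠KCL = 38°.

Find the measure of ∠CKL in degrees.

1. ∠BKC = 30°  [same arc BC]
2. ∠CBK = 67°  [△KBC]
3. ∠CLK = 67°  [same arc KC]
4. ∠CKL = 75°  [△KLC]

∠CKL = 75°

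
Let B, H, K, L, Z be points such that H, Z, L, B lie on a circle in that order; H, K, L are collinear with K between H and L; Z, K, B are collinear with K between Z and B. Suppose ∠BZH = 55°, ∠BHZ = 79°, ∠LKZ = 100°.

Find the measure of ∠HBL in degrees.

∠HBL = 91°

1. ∠BLH = 55°  [same arc HB]
2. ∠HBZ = 46°  [△HZB]
3. ∠BKH = 100°  [vertical angles at K]
4. ∠BHL = 34°  [△HKB]
5. ∠HBL = 91°  [△HLB]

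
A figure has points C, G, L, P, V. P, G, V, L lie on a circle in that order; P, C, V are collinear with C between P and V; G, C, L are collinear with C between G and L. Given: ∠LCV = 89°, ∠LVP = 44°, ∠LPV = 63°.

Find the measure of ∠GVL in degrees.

∠GVL = 70°

1. ∠GLV = 47°  [△VCL]
2. ∠LGV = 63°  [same arc VL]
3. ∠GVL = 70°  [△GVL]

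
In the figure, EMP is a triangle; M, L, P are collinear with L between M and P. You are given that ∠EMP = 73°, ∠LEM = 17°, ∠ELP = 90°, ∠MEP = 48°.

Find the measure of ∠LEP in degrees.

∠LEP = 31°

1. ∠EPM = 59°  [△EMP]
2. ∠EPL = 59°  [L on ray PM]
3. ∠LEP = 31°  [△ELP]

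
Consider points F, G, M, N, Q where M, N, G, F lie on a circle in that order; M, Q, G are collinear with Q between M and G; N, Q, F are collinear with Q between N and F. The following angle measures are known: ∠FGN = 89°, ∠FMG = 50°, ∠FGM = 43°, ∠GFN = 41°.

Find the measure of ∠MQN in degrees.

∠MQN = 96°

1. ∠FNM = 43°  [same arc MF]
2. ∠GMN = 41°  [same arc NG]
3. ∠MQN = 96°  [△MQN]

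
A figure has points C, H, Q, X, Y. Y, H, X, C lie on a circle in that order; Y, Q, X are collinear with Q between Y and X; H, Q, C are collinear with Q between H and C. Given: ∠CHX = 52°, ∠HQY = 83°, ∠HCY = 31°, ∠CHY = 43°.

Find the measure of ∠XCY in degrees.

1. ∠CYX = 52°  [same arc XC]
2. ∠CXY = 43°  [same arc YC]
3. ∠XCY = 85°  [△YXC]

∠XCY = 85°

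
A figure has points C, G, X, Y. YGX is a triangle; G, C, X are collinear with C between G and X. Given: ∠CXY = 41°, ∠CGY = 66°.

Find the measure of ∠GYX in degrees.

∠GYX = 73°

1. ∠GXY = 41°  [C on ray XG]
2. ∠XGY = 66°  [C on ray GX]
3. ∠GYX = 73°  [△YGX]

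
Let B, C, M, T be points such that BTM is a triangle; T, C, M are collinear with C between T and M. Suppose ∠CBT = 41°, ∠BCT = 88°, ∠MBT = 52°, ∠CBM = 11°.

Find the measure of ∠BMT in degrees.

∠BMT = 77°

1. ∠BCM = 92°  [linear pair at C on TM]
2. ∠BMC = 77°  [△BCM]
3. ∠BMT = 77°  [C on ray MT]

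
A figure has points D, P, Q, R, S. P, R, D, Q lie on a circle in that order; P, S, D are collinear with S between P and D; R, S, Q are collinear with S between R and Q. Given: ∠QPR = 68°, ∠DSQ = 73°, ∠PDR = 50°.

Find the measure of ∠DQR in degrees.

∠DQR = 45°

1. ∠QDR = 112°  [cyclic PRDQ, opposite ∠P+∠D]
2. ∠PSR = 73°  [vertical angles at S]
3. ∠DSR = 107°  [linear pair at S on PD]
4. ∠DRQ = 23°  [△RSD]
5. ∠DQR = 45°  [△RDQ]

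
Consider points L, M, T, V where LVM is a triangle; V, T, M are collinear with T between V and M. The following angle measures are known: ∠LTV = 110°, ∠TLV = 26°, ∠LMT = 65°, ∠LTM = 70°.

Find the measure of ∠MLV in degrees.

1. ∠LVT = 44°  [△LVT]
2. ∠LMV = 65°  [T on ray MV]
3. ∠LVM = 44°  [T on ray VM]
4. ∠MLV = 71°  [△LVM]

∠MLV = 71°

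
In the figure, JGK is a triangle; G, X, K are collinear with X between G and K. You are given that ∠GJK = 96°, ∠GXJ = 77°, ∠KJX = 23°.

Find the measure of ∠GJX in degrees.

1. ∠JXK = 103°  [linear pair at X on GK]
2. ∠JKX = 54°  [△JXK]
3. ∠GKJ = 54°  [X on ray KG]
4. ∠JGK = 30°  [△JGK]
5. ∠JGX = 30°  [X on ray GK]
6. ∠GJX = 73°  [△JGX]

∠GJX = 73°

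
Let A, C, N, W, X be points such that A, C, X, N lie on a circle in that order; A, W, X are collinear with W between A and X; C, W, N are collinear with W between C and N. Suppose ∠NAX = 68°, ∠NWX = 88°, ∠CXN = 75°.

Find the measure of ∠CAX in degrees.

∠CAX = 37°

1. ∠NCX = 68°  [same arc XN]
2. ∠CNX = 37°  [△CXN]
3. ∠CAX = 37°  [same arc CX]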